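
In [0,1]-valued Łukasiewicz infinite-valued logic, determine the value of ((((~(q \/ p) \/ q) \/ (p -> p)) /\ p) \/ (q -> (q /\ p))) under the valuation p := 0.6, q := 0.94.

(q \/ p) = max(0.94, 0.6) = 0.94
~(q \/ p): Łukasiewicz ¬ gives 1 − 0.94 = 0.06
(~(q \/ p) \/ q) = max(0.06, 0.94) = 0.94
(p -> p): min(1, 1 − 0.6 + 0.6) = 1
((~(q \/ p) \/ q) \/ (p -> p)) = max(0.94, 1) = 1
(((~(q \/ p) \/ q) \/ (p -> p)) /\ p) = min(1, 0.6) = 0.6
(q /\ p) = min(0.94, 0.6) = 0.6
(q -> (q /\ p)): min(1, 1 − 0.94 + 0.6) = 0.66
((((~(q \/ p) \/ q) \/ (p -> p)) /\ p) \/ (q -> (q /\ p))) = max(0.6, 0.66) = 0.66

0.66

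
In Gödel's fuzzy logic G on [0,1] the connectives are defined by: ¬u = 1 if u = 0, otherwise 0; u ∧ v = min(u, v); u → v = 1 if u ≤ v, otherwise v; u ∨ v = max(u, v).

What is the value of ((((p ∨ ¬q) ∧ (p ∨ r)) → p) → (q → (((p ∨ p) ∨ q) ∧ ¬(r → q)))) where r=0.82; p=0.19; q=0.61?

¬q: Gödel ¬ of 0.61 = 0 (operand ≠ 0)
(p ∨ ¬q) = max(0.19, 0) = 0.19
(p ∨ r) = max(0.19, 0.82) = 0.82
((p ∨ ¬q) ∧ (p ∨ r)) = min(0.19, 0.82) = 0.19
(((p ∨ ¬q) ∧ (p ∨ r)) → p): 0.19 ≤ 0.19, so result = 1
(p ∨ p) = max(0.19, 0.19) = 0.19
((p ∨ p) ∨ q) = max(0.19, 0.61) = 0.61
(r → q): 0.82 > 0.61, so result = 0.61
¬(r → q): Gödel ¬ of 0.61 = 0 (operand ≠ 0)
(((p ∨ p) ∨ q) ∧ ¬(r → q)) = min(0.61, 0) = 0
(q → (((p ∨ p) ∨ q) ∧ ¬(r → q))): 0.61 > 0, so result = 0
((((p ∨ ¬q) ∧ (p ∨ r)) → p) → (q → (((p ∨ p) ∨ q) ∧ ¬(r → q)))): 1 > 0, so result = 0

0.00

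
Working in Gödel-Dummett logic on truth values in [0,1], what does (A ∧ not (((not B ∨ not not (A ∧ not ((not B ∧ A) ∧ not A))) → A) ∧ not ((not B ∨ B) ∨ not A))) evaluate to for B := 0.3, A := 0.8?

not B: Gödel ¬ of 0.3 = 0 (operand ≠ 0)
not B: Gödel ¬ of 0.3 = 0 (operand ≠ 0)
(not B ∧ A) = min(0, 0.8) = 0
not A: Gödel ¬ of 0.8 = 0 (operand ≠ 0)
((not B ∧ A) ∧ not A) = min(0, 0) = 0
not ((not B ∧ A) ∧ not A): Gödel ¬ of 0 = 1 (operand is 0)
(A ∧ not ((not B ∧ A) ∧ not A)) = min(0.8, 1) = 0.8
not (A ∧ not ((not B ∧ A) ∧ not A)): Gödel ¬ of 0.8 = 0 (operand ≠ 0)
not not (A ∧ not ((not B ∧ A) ∧ not A)): Gödel ¬ of 0 = 1 (operand is 0)
(not B ∨ not not (A ∧ not ((not B ∧ A) ∧ not A))) = max(0, 1) = 1
((not B ∨ not not (A ∧ not ((not B ∧ A) ∧ not A))) → A): 1 > 0.8, so result = 0.8
not B: Gödel ¬ of 0.3 = 0 (operand ≠ 0)
(not B ∨ B) = max(0, 0.3) = 0.3
not A: Gödel ¬ of 0.8 = 0 (operand ≠ 0)
((not B ∨ B) ∨ not A) = max(0.3, 0) = 0.3
not ((not B ∨ B) ∨ not A): Gödel ¬ of 0.3 = 0 (operand ≠ 0)
(((not B ∨ not not (A ∧ not ((not B ∧ A) ∧ not A))) → A) ∧ not ((not B ∨ B) ∨ not A)) = min(0.8, 0) = 0
not (((not B ∨ not not (A ∧ not ((not B ∧ A) ∧ not A))) → A) ∧ not ((not B ∨ B) ∨ not A)): Gödel ¬ of 0 = 1 (operand is 0)
(A ∧ not (((not B ∨ not not (A ∧ not ((not B ∧ A) ∧ not A))) → A) ∧ not ((not B ∨ B) ∨ not A))) = min(0.8, 1) = 0.8

0.80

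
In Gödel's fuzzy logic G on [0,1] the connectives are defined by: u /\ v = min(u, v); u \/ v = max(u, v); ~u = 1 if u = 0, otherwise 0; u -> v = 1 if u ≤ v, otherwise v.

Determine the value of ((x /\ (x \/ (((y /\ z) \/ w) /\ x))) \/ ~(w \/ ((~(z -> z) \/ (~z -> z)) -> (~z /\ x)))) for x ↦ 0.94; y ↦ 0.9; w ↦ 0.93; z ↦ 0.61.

(y /\ z) = min(0.9, 0.61) = 0.61
((y /\ z) \/ w) = max(0.61, 0.93) = 0.93
(((y /\ z) \/ w) /\ x) = min(0.93, 0.94) = 0.93
(x \/ (((y /\ z) \/ w) /\ x)) = max(0.94, 0.93) = 0.94
(x /\ (x \/ (((y /\ z) \/ w) /\ x))) = min(0.94, 0.94) = 0.94
(z -> z): 0.61 ≤ 0.61, so result = 1
~(z -> z): Gödel ¬ of 1 = 0 (operand ≠ 0)
~z: Gödel ¬ of 0.61 = 0 (operand ≠ 0)
(~z -> z): 0 ≤ 0.61, so result = 1
(~(z -> z) \/ (~z -> z)) = max(0, 1) = 1
~z: Gödel ¬ of 0.61 = 0 (operand ≠ 0)
(~z /\ x) = min(0, 0.94) = 0
((~(z -> z) \/ (~z -> z)) -> (~z /\ x)): 1 > 0, so result = 0
(w \/ ((~(z -> z) \/ (~z -> z)) -> (~z /\ x))) = max(0.93, 0) = 0.93
~(w \/ ((~(z -> z) \/ (~z -> z)) -> (~z /\ x))): Gödel ¬ of 0.93 = 0 (operand ≠ 0)
((x /\ (x \/ (((y /\ z) \/ w) /\ x))) \/ ~(w \/ ((~(z -> z) \/ (~z -> z)) -> (~z /\ x)))) = max(0.94, 0) = 0.94

0.94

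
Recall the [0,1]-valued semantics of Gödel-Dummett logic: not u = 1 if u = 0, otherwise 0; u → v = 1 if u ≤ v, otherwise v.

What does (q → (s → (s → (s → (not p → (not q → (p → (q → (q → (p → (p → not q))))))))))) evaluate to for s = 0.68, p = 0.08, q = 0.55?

not p: Gödel ¬ of 0.08 = 0 (operand ≠ 0)
not q: Gödel ¬ of 0.55 = 0 (operand ≠ 0)
not q: Gödel ¬ of 0.55 = 0 (operand ≠ 0)
(p → not q): 0.08 > 0, so result = 0
(p → (p → not q)): 0.08 > 0, so result = 0
(q → (p → (p → not q))): 0.55 > 0, so result = 0
(q → (q → (p → (p → not q)))): 0.55 > 0, so result = 0
(p → (q → (q → (p → (p → not q))))): 0.08 > 0, so result = 0
(not q → (p → (q → (q → (p → (p → not q)))))): 0 ≤ 0, so result = 1
(not p → (not q → (p → (q → (q → (p → (p → not q))))))): 0 ≤ 1, so result = 1
(s → (not p → (not q → (p → (q → (q → (p → (p → not q)))))))): 0.68 ≤ 1, so result = 1
(s → (s → (not p → (not q → (p → (q → (q → (p → (p → not q))))))))): 0.68 ≤ 1, so result = 1
(s → (s → (s → (not p → (not q → (p → (q → (q → (p → (p → not q)))))))))): 0.68 ≤ 1, so result = 1
(q → (s → (s → (s → (not p → (not q → (p → (q → (q → (p → (p → not q))))))))))): 0.55 ≤ 1, so result = 1

1.00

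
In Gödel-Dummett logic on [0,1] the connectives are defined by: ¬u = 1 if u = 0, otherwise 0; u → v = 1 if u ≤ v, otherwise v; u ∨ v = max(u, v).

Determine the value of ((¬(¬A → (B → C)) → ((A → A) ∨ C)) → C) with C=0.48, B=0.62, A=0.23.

¬A: Gödel ¬ of 0.23 = 0 (operand ≠ 0)
(B → C): 0.62 > 0.48, so result = 0.48
(¬A → (B → C)): 0 ≤ 0.48, so result = 1
¬(¬A → (B → C)): Gödel ¬ of 1 = 0 (operand ≠ 0)
(A → A): 0.23 ≤ 0.23, so result = 1
((A → A) ∨ C) = max(1, 0.48) = 1
(¬(¬A → (B → C)) → ((A → A) ∨ C)): 0 ≤ 1, so result = 1
((¬(¬A → (B → C)) → ((A → A) ∨ C)) → C): 1 > 0.48, so result = 0.48

0.48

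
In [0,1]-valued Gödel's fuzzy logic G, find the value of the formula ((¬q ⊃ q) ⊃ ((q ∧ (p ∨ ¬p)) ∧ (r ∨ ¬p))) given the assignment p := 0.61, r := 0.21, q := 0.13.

¬q: Gödel ¬ of 0.13 = 0 (operand ≠ 0)
(¬q ⊃ q): 0 ≤ 0.13, so result = 1
¬p: Gödel ¬ of 0.61 = 0 (operand ≠ 0)
(p ∨ ¬p) = max(0.61, 0) = 0.61
(q ∧ (p ∨ ¬p)) = min(0.13, 0.61) = 0.13
¬p: Gödel ¬ of 0.61 = 0 (operand ≠ 0)
(r ∨ ¬p) = max(0.21, 0) = 0.21
((q ∧ (p ∨ ¬p)) ∧ (r ∨ ¬p)) = min(0.13, 0.21) = 0.13
((¬q ⊃ q) ⊃ ((q ∧ (p ∨ ¬p)) ∧ (r ∨ ¬p))): 1 > 0.13, so result = 0.13

0.13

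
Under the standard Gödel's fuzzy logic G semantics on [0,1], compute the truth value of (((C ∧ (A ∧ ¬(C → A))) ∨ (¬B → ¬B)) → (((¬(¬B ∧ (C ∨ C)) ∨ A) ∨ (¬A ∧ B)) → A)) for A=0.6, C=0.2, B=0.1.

(C → A): 0.2 ≤ 0.6, so result = 1
¬(C → A): Gödel ¬ of 1 = 0 (operand ≠ 0)
(A ∧ ¬(C → A)) = min(0.6, 0) = 0
(C ∧ (A ∧ ¬(C → A))) = min(0.2, 0) = 0
¬B: Gödel ¬ of 0.1 = 0 (operand ≠ 0)
¬B: Gödel ¬ of 0.1 = 0 (operand ≠ 0)
(¬B → ¬B): 0 ≤ 0, so result = 1
((C ∧ (A ∧ ¬(C → A))) ∨ (¬B → ¬B)) = max(0, 1) = 1
¬B: Gödel ¬ of 0.1 = 0 (operand ≠ 0)
(C ∨ C) = max(0.2, 0.2) = 0.2
(¬B ∧ (C ∨ C)) = min(0, 0.2) = 0
¬(¬B ∧ (C ∨ C)): Gödel ¬ of 0 = 1 (operand is 0)
(¬(¬B ∧ (C ∨ C)) ∨ A) = max(1, 0.6) = 1
¬A: Gödel ¬ of 0.6 = 0 (operand ≠ 0)
(¬A ∧ B) = min(0, 0.1) = 0
((¬(¬B ∧ (C ∨ C)) ∨ A) ∨ (¬A ∧ B)) = max(1, 0) = 1
(((¬(¬B ∧ (C ∨ C)) ∨ A) ∨ (¬A ∧ B)) → A): 1 > 0.6, so result = 0.6
(((C ∧ (A ∧ ¬(C → A))) ∨ (¬B → ¬B)) → (((¬(¬B ∧ (C ∨ C)) ∨ A) ∨ (¬A ∧ B)) → A)): 1 > 0.6, so result = 0.6

0.60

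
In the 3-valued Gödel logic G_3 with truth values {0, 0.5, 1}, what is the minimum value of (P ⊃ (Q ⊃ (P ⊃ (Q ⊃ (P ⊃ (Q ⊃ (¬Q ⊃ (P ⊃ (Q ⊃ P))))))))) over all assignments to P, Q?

Every assignment gives 1. For instance at P = 0, Q = 0:
  ¬Q: Gödel ¬ of 0 = 1 (operand is 0)
  (Q ⊃ P): 0 ≤ 0, so result = 1
  (P ⊃ (Q ⊃ P)): 0 ≤ 1, so result = 1
  (¬Q ⊃ (P ⊃ (Q ⊃ P))): 1 ≤ 1, so result = 1
  (Q ⊃ (¬Q ⊃ (P ⊃ (Q ⊃ P)))): 0 ≤ 1, so result = 1
  (P ⊃ (Q ⊃ (¬Q ⊃ (P ⊃ (Q ⊃ P))))): 0 ≤ 1, so result = 1
  (Q ⊃ (P ⊃ (Q ⊃ (¬Q ⊃ (P ⊃ (Q ⊃ P)))))): 0 ≤ 1, so result = 1
  (P ⊃ (Q ⊃ (P ⊃ (Q ⊃ (¬Q ⊃ (P ⊃ (Q ⊃ P))))))): 0 ≤ 1, so result = 1
  (Q ⊃ (P ⊃ (Q ⊃ (P ⊃ (Q ⊃ (¬Q ⊃ (P ⊃ (Q ⊃ P)))))))): 0 ≤ 1, so result = 1
  (P ⊃ (Q ⊃ (P ⊃ (Q ⊃ (P ⊃ (Q ⊃ (¬Q ⊃ (P ⊃ (Q ⊃ P))))))))): 0 ≤ 1, so result = 1
All 9 assignments give value 1 — the formula is a G_3-tautology.

1.00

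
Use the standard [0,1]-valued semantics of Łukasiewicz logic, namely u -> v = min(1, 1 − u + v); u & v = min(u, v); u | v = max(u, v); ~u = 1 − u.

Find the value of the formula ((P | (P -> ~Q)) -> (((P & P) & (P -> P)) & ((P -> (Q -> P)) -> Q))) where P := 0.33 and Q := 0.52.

0.33

~Q: Łukasiewicz ¬ gives 1 − 0.52 = 0.48
(P -> ~Q): min(1, 1 − 0.33 + 0.48) = 1
(P | (P -> ~Q)) = max(0.33, 1) = 1
(P & P) = min(0.33, 0.33) = 0.33
(P -> P): min(1, 1 − 0.33 + 0.33) = 1
((P & P) & (P -> P)) = min(0.33, 1) = 0.33
(Q -> P): min(1, 1 − 0.52 + 0.33) = 0.81
(P -> (Q -> P)): min(1, 1 − 0.33 + 0.81) = 1
((P -> (Q -> P)) -> Q): min(1, 1 − 1 + 0.52) = 0.52
(((P & P) & (P -> P)) & ((P -> (Q -> P)) -> Q)) = min(0.33, 0.52) = 0.33
((P | (P -> ~Q)) -> (((P & P) & (P -> P)) & ((P -> (Q -> P)) -> Q))): min(1, 1 − 1 + 0.33) = 0.33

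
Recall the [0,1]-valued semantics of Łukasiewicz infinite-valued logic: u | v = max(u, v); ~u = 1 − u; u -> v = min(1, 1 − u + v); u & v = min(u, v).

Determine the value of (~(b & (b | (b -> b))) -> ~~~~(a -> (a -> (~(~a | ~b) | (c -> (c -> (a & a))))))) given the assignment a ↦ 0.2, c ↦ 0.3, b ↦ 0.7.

(b -> b): min(1, 1 − 0.7 + 0.7) = 1
(b | (b -> b)) = max(0.7, 1) = 1
(b & (b | (b -> b))) = min(0.7, 1) = 0.7
~(b & (b | (b -> b))): Łukasiewicz ¬ gives 1 − 0.7 = 0.3
~a: Łukasiewicz ¬ gives 1 − 0.2 = 0.8
~b: Łukasiewicz ¬ gives 1 − 0.7 = 0.3
(~a | ~b) = max(0.8, 0.3) = 0.8
~(~a | ~b): Łukasiewicz ¬ gives 1 − 0.8 = 0.2
(a & a) = min(0.2, 0.2) = 0.2
(c -> (a & a)): min(1, 1 − 0.3 + 0.2) = 0.9
(c -> (c -> (a & a))): min(1, 1 − 0.3 + 0.9) = 1
(~(~a | ~b) | (c -> (c -> (a & a)))) = max(0.2, 1) = 1
(a -> (~(~a | ~b) | (c -> (c -> (a & a))))): min(1, 1 − 0.2 + 1) = 1
(a -> (a -> (~(~a | ~b) | (c -> (c -> (a & a)))))): min(1, 1 − 0.2 + 1) = 1
~(a -> (a -> (~(~a | ~b) | (c -> (c -> (a & a)))))): Łukasiewicz ¬ gives 1 − 1 = 0
~~(a -> (a -> (~(~a | ~b) | (c -> (c -> (a & a)))))): Łukasiewicz ¬ gives 1 − 0 = 1
~~~(a -> (a -> (~(~a | ~b) | (c -> (c -> (a & a)))))): Łukasiewicz ¬ gives 1 − 1 = 0
~~~~(a -> (a -> (~(~a | ~b) | (c -> (c -> (a & a)))))): Łukasiewicz ¬ gives 1 − 0 = 1
(~(b & (b | (b -> b))) -> ~~~~(a -> (a -> (~(~a | ~b) | (c -> (c -> (a & a))))))): min(1, 1 − 0.3 + 1) = 1

1.00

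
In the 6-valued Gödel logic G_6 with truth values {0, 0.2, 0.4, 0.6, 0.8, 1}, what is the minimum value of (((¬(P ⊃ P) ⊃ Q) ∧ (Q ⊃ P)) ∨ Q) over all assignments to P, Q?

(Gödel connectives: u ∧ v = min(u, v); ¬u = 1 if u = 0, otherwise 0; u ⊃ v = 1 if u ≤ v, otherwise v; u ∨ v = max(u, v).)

0.20

The minimum is attained at P = 0, Q = 0.2:
  (P ⊃ P): 0 ≤ 0, so result = 1
  ¬(P ⊃ P): Gödel ¬ of 1 = 0 (operand ≠ 0)
  (¬(P ⊃ P) ⊃ Q): 0 ≤ 0.2, so result = 1
  (Q ⊃ P): 0.2 > 0, so result = 0
  ((¬(P ⊃ P) ⊃ Q) ∧ (Q ⊃ P)) = min(1, 0) = 0
  (((¬(P ⊃ P) ⊃ Q) ∧ (Q ⊃ P)) ∨ Q) = max(0, 0.2) = 0.2
Checking all 36 assignments confirms none give a value below 0.20.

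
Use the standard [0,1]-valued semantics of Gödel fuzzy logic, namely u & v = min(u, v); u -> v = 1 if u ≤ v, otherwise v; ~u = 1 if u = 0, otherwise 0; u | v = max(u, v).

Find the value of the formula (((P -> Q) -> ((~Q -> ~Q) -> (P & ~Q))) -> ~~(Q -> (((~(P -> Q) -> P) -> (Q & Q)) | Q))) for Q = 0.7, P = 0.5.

(P -> Q): 0.5 ≤ 0.7, so result = 1
~Q: Gödel ¬ of 0.7 = 0 (operand ≠ 0)
~Q: Gödel ¬ of 0.7 = 0 (operand ≠ 0)
(~Q -> ~Q): 0 ≤ 0, so result = 1
~Q: Gödel ¬ of 0.7 = 0 (operand ≠ 0)
(P & ~Q) = min(0.5, 0) = 0
((~Q -> ~Q) -> (P & ~Q)): 1 > 0, so result = 0
((P -> Q) -> ((~Q -> ~Q) -> (P & ~Q))): 1 > 0, so result = 0
(P -> Q): 0.5 ≤ 0.7, so result = 1
~(P -> Q): Gödel ¬ of 1 = 0 (operand ≠ 0)
(~(P -> Q) -> P): 0 ≤ 0.5, so result = 1
(Q & Q) = min(0.7, 0.7) = 0.7
((~(P -> Q) -> P) -> (Q & Q)): 1 > 0.7, so result = 0.7
(((~(P -> Q) -> P) -> (Q & Q)) | Q) = max(0.7, 0.7) = 0.7
(Q -> (((~(P -> Q) -> P) -> (Q & Q)) | Q)): 0.7 ≤ 0.7, so result = 1
~(Q -> (((~(P -> Q) -> P) -> (Q & Q)) | Q)): Gödel ¬ of 1 = 0 (operand ≠ 0)
~~(Q -> (((~(P -> Q) -> P) -> (Q & Q)) | Q)): Gödel ¬ of 0 = 1 (operand is 0)
(((P -> Q) -> ((~Q -> ~Q) -> (P & ~Q))) -> ~~(Q -> (((~(P -> Q) -> P) -> (Q & Q)) | Q))): 0 ≤ 1, so result = 1

1.00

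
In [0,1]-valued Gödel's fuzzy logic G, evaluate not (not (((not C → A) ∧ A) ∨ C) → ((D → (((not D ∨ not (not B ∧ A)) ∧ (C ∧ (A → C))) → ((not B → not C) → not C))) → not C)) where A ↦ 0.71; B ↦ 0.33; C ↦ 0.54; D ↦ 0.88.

not C: Gödel ¬ of 0.54 = 0 (operand ≠ 0)
(not C → A): 0 ≤ 0.71, so result = 1
((not C → A) ∧ A) = min(1, 0.71) = 0.71
(((not C → A) ∧ A) ∨ C) = max(0.71, 0.54) = 0.71
not (((not C → A) ∧ A) ∨ C): Gödel ¬ of 0.71 = 0 (operand ≠ 0)
not D: Gödel ¬ of 0.88 = 0 (operand ≠ 0)
not B: Gödel ¬ of 0.33 = 0 (operand ≠ 0)
(not B ∧ A) = min(0, 0.71) = 0
not (not B ∧ A): Gödel ¬ of 0 = 1 (operand is 0)
(not D ∨ not (not B ∧ A)) = max(0, 1) = 1
(A → C): 0.71 > 0.54, so result = 0.54
(C ∧ (A → C)) = min(0.54, 0.54) = 0.54
((not D ∨ not (not B ∧ A)) ∧ (C ∧ (A → C))) = min(1, 0.54) = 0.54
not B: Gödel ¬ of 0.33 = 0 (operand ≠ 0)
not C: Gödel ¬ of 0.54 = 0 (operand ≠ 0)
(not B → not C): 0 ≤ 0, so result = 1
not C: Gödel ¬ of 0.54 = 0 (operand ≠ 0)
((not B → not C) → not C): 1 > 0, so result = 0
(((not D ∨ not (not B ∧ A)) ∧ (C ∧ (A → C))) → ((not B → not C) → not C)): 0.54 > 0, so result = 0
(D → (((not D ∨ not (not B ∧ A)) ∧ (C ∧ (A → C))) → ((not B → not C) → not C))): 0.88 > 0, so result = 0
not C: Gödel ¬ of 0.54 = 0 (operand ≠ 0)
((D → (((not D ∨ not (not B ∧ A)) ∧ (C ∧ (A → C))) → ((not B → not C) → not C))) → not C): 0 ≤ 0, so result = 1
(not (((not C → A) ∧ A) ∨ C) → ((D → (((not D ∨ not (not B ∧ A)) ∧ (C ∧ (A → C))) → ((not B → not C) → not C))) → not C)): 0 ≤ 1, so result = 1
not (not (((not C → A) ∧ A) ∨ C) → ((D → (((not D ∨ not (not B ∧ A)) ∧ (C ∧ (A → C))) → ((not B → not C) → not C))) → not C)): Gödel ¬ of 1 = 0 (operand ≠ 0)

0.00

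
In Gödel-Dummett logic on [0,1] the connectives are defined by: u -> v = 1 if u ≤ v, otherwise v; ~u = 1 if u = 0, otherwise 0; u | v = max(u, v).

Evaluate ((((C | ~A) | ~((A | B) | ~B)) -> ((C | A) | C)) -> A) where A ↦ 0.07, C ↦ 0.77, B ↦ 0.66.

0.07

~A: Gödel ¬ of 0.07 = 0 (operand ≠ 0)
(C | ~A) = max(0.77, 0) = 0.77
(A | B) = max(0.07, 0.66) = 0.66
~B: Gödel ¬ of 0.66 = 0 (operand ≠ 0)
((A | B) | ~B) = max(0.66, 0) = 0.66
~((A | B) | ~B): Gödel ¬ of 0.66 = 0 (operand ≠ 0)
((C | ~A) | ~((A | B) | ~B)) = max(0.77, 0) = 0.77
(C | A) = max(0.77, 0.07) = 0.77
((C | A) | C) = max(0.77, 0.77) = 0.77
(((C | ~A) | ~((A | B) | ~B)) -> ((C | A) | C)): 0.77 ≤ 0.77, so result = 1
((((C | ~A) | ~((A | B) | ~B)) -> ((C | A) | C)) -> A): 1 > 0.07, so result = 0.07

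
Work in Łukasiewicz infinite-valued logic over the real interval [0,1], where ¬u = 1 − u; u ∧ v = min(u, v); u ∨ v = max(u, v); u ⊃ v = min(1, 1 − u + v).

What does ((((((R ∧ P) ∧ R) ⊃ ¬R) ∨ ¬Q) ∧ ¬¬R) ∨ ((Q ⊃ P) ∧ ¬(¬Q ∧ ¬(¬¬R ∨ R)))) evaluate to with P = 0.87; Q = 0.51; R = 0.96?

0.96

(R ∧ P) = min(0.96, 0.87) = 0.87
((R ∧ P) ∧ R) = min(0.87, 0.96) = 0.87
¬R: Łukasiewicz ¬ gives 1 − 0.96 = 0.04
(((R ∧ P) ∧ R) ⊃ ¬R): min(1, 1 − 0.87 + 0.04) = 0.17
¬Q: Łukasiewicz ¬ gives 1 − 0.51 = 0.49
((((R ∧ P) ∧ R) ⊃ ¬R) ∨ ¬Q) = max(0.17, 0.49) = 0.49
¬R: Łukasiewicz ¬ gives 1 − 0.96 = 0.04
¬¬R: Łukasiewicz ¬ gives 1 − 0.04 = 0.96
(((((R ∧ P) ∧ R) ⊃ ¬R) ∨ ¬Q) ∧ ¬¬R) = min(0.49, 0.96) = 0.49
(Q ⊃ P): min(1, 1 − 0.51 + 0.87) = 1
¬Q: Łukasiewicz ¬ gives 1 − 0.51 = 0.49
¬R: Łukasiewicz ¬ gives 1 − 0.96 = 0.04
¬¬R: Łukasiewicz ¬ gives 1 − 0.04 = 0.96
(¬¬R ∨ R) = max(0.96, 0.96) = 0.96
¬(¬¬R ∨ R): Łukasiewicz ¬ gives 1 − 0.96 = 0.04
(¬Q ∧ ¬(¬¬R ∨ R)) = min(0.49, 0.04) = 0.04
¬(¬Q ∧ ¬(¬¬R ∨ R)): Łukasiewicz ¬ gives 1 − 0.04 = 0.96
((Q ⊃ P) ∧ ¬(¬Q ∧ ¬(¬¬R ∨ R))) = min(1, 0.96) = 0.96
((((((R ∧ P) ∧ R) ⊃ ¬R) ∨ ¬Q) ∧ ¬¬R) ∨ ((Q ⊃ P) ∧ ¬(¬Q ∧ ¬(¬¬R ∨ R)))) = max(0.49, 0.96) = 0.96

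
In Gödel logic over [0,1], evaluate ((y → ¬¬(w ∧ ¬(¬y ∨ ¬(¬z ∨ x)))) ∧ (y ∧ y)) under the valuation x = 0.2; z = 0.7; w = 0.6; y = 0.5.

0.50

¬y: Gödel ¬ of 0.5 = 0 (operand ≠ 0)
¬z: Gödel ¬ of 0.7 = 0 (operand ≠ 0)
(¬z ∨ x) = max(0, 0.2) = 0.2
¬(¬z ∨ x): Gödel ¬ of 0.2 = 0 (operand ≠ 0)
(¬y ∨ ¬(¬z ∨ x)) = max(0, 0) = 0
¬(¬y ∨ ¬(¬z ∨ x)): Gödel ¬ of 0 = 1 (operand is 0)
(w ∧ ¬(¬y ∨ ¬(¬z ∨ x))) = min(0.6, 1) = 0.6
¬(w ∧ ¬(¬y ∨ ¬(¬z ∨ x))): Gödel ¬ of 0.6 = 0 (operand ≠ 0)
¬¬(w ∧ ¬(¬y ∨ ¬(¬z ∨ x))): Gödel ¬ of 0 = 1 (operand is 0)
(y → ¬¬(w ∧ ¬(¬y ∨ ¬(¬z ∨ x)))): 0.5 ≤ 1, so result = 1
(y ∧ y) = min(0.5, 0.5) = 0.5
((y → ¬¬(w ∧ ¬(¬y ∨ ¬(¬z ∨ x)))) ∧ (y ∧ y)) = min(1, 0.5) = 0.5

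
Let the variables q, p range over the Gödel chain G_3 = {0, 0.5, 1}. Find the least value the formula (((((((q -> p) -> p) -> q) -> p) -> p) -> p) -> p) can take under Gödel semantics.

0.50

The minimum is attained at q = 0, p = 0.5:
  (q -> p): 0 ≤ 0.5, so result = 1
  ((q -> p) -> p): 1 > 0.5, so result = 0.5
  (((q -> p) -> p) -> q): 0.5 > 0, so result = 0
  ((((q -> p) -> p) -> q) -> p): 0 ≤ 0.5, so result = 1
  (((((q -> p) -> p) -> q) -> p) -> p): 1 > 0.5, so result = 0.5
  ((((((q -> p) -> p) -> q) -> p) -> p) -> p): 0.5 ≤ 0.5, so result = 1
  (((((((q -> p) -> p) -> q) -> p) -> p) -> p) -> p): 1 > 0.5, so result = 0.5
Checking all 9 assignments confirms none give a value below 0.50.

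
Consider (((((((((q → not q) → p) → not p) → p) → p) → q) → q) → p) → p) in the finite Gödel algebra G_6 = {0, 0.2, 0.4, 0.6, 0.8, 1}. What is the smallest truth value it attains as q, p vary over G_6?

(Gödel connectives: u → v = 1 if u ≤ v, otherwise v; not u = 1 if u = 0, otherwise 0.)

The minimum is attained at q = 0.2, p = 0.2:
  not q: Gödel ¬ of 0.2 = 0 (operand ≠ 0)
  (q → not q): 0.2 > 0, so result = 0
  ((q → not q) → p): 0 ≤ 0.2, so result = 1
  not p: Gödel ¬ of 0.2 = 0 (operand ≠ 0)
  (((q → not q) → p) → not p): 1 > 0, so result = 0
  ((((q → not q) → p) → not p) → p): 0 ≤ 0.2, so result = 1
  (((((q → not q) → p) → not p) → p) → p): 1 > 0.2, so result = 0.2
  ((((((q → not q) → p) → not p) → p) → p) → q): 0.2 ≤ 0.2, so result = 1
  (((((((q → not q) → p) → not p) → p) → p) → q) → q): 1 > 0.2, so result = 0.2
  ((((((((q → not q) → p) → not p) → p) → p) → q) → q) → p): 0.2 ≤ 0.2, so result = 1
  (((((((((q → not q) → p) → not p) → p) → p) → q) → q) → p) → p): 1 > 0.2, so result = 0.2
Checking all 36 assignments confirms none give a value below 0.20.

0.20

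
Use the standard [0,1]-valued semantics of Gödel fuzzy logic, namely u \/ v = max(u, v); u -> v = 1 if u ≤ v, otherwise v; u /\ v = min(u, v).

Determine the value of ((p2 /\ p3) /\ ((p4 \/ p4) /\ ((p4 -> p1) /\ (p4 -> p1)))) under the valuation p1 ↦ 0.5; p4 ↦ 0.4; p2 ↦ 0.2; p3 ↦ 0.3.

(p2 /\ p3) = min(0.2, 0.3) = 0.2
(p4 \/ p4) = max(0.4, 0.4) = 0.4
(p4 -> p1): 0.4 ≤ 0.5, so result = 1
(p4 -> p1): 0.4 ≤ 0.5, so result = 1
((p4 -> p1) /\ (p4 -> p1)) = min(1, 1) = 1
((p4 \/ p4) /\ ((p4 -> p1) /\ (p4 -> p1))) = min(0.4, 1) = 0.4
((p2 /\ p3) /\ ((p4 \/ p4) /\ ((p4 -> p1) /\ (p4 -> p1)))) = min(0.2, 0.4) = 0.2

0.20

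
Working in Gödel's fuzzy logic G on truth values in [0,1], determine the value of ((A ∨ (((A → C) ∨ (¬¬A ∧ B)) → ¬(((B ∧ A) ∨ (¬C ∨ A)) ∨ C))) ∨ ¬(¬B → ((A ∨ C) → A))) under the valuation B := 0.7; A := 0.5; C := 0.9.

(A → C): 0.5 ≤ 0.9, so result = 1
¬A: Gödel ¬ of 0.5 = 0 (operand ≠ 0)
¬¬A: Gödel ¬ of 0 = 1 (operand is 0)
(¬¬A ∧ B) = min(1, 0.7) = 0.7
((A → C) ∨ (¬¬A ∧ B)) = max(1, 0.7) = 1
(B ∧ A) = min(0.7, 0.5) = 0.5
¬C: Gödel ¬ of 0.9 = 0 (operand ≠ 0)
(¬C ∨ A) = max(0, 0.5) = 0.5
((B ∧ A) ∨ (¬C ∨ A)) = max(0.5, 0.5) = 0.5
(((B ∧ A) ∨ (¬C ∨ A)) ∨ C) = max(0.5, 0.9) = 0.9
¬(((B ∧ A) ∨ (¬C ∨ A)) ∨ C): Gödel ¬ of 0.9 = 0 (operand ≠ 0)
(((A → C) ∨ (¬¬A ∧ B)) → ¬(((B ∧ A) ∨ (¬C ∨ A)) ∨ C)): 1 > 0, so result = 0
(A ∨ (((A → C) ∨ (¬¬A ∧ B)) → ¬(((B ∧ A) ∨ (¬C ∨ A)) ∨ C))) = max(0.5, 0) = 0.5
¬B: Gödel ¬ of 0.7 = 0 (operand ≠ 0)
(A ∨ C) = max(0.5, 0.9) = 0.9
((A ∨ C) → A): 0.9 > 0.5, so result = 0.5
(¬B → ((A ∨ C) → A)): 0 ≤ 0.5, so result = 1
¬(¬B → ((A ∨ C) → A)): Gödel ¬ of 1 = 0 (operand ≠ 0)
((A ∨ (((A → C) ∨ (¬¬A ∧ B)) → ¬(((B ∧ A) ∨ (¬C ∨ A)) ∨ C))) ∨ ¬(¬B → ((A ∨ C) → A))) = max(0.5, 0) = 0.5

0.50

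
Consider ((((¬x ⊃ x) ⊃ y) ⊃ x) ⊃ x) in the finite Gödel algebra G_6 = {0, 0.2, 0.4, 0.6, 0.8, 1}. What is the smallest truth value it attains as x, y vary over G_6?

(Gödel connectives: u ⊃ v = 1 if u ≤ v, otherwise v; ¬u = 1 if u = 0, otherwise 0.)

0.20

The minimum is attained at x = 0.2, y = 0:
  ¬x: Gödel ¬ of 0.2 = 0 (operand ≠ 0)
  (¬x ⊃ x): 0 ≤ 0.2, so result = 1
  ((¬x ⊃ x) ⊃ y): 1 > 0, so result = 0
  (((¬x ⊃ x) ⊃ y) ⊃ x): 0 ≤ 0.2, so result = 1
  ((((¬x ⊃ x) ⊃ y) ⊃ x) ⊃ x): 1 > 0.2, so result = 0.2
Checking all 36 assignments confirms none give a value below 0.20.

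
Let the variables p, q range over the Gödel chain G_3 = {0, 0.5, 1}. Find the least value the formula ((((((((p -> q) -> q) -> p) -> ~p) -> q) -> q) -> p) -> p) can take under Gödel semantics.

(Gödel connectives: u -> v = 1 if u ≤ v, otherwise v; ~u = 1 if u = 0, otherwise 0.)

The minimum is attained at p = 0.5, q = 0:
  (p -> q): 0.5 > 0, so result = 0
  ((p -> q) -> q): 0 ≤ 0, so result = 1
  (((p -> q) -> q) -> p): 1 > 0.5, so result = 0.5
  ~p: Gödel ¬ of 0.5 = 0 (operand ≠ 0)
  ((((p -> q) -> q) -> p) -> ~p): 0.5 > 0, so result = 0
  (((((p -> q) -> q) -> p) -> ~p) -> q): 0 ≤ 0, so result = 1
  ((((((p -> q) -> q) -> p) -> ~p) -> q) -> q): 1 > 0, so result = 0
  (((((((p -> q) -> q) -> p) -> ~p) -> q) -> q) -> p): 0 ≤ 0.5, so result = 1
  ((((((((p -> q) -> q) -> p) -> ~p) -> q) -> q) -> p) -> p): 1 > 0.5, so result = 0.5
Checking all 9 assignments confirms none give a value below 0.50.

0.50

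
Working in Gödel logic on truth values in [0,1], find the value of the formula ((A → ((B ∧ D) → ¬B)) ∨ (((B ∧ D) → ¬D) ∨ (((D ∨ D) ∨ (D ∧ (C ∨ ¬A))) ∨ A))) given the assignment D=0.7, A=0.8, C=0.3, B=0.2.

(B ∧ D) = min(0.2, 0.7) = 0.2
¬B: Gödel ¬ of 0.2 = 0 (operand ≠ 0)
((B ∧ D) → ¬B): 0.2 > 0, so result = 0
(A → ((B ∧ D) → ¬B)): 0.8 > 0, so result = 0
(B ∧ D) = min(0.2, 0.7) = 0.2
¬D: Gödel ¬ of 0.7 = 0 (operand ≠ 0)
((B ∧ D) → ¬D): 0.2 > 0, so result = 0
(D ∨ D) = max(0.7, 0.7) = 0.7
¬A: Gödel ¬ of 0.8 = 0 (operand ≠ 0)
(C ∨ ¬A) = max(0.3, 0) = 0.3
(D ∧ (C ∨ ¬A)) = min(0.7, 0.3) = 0.3
((D ∨ D) ∨ (D ∧ (C ∨ ¬A))) = max(0.7, 0.3) = 0.7
(((D ∨ D) ∨ (D ∧ (C ∨ ¬A))) ∨ A) = max(0.7, 0.8) = 0.8
(((B ∧ D) → ¬D) ∨ (((D ∨ D) ∨ (D ∧ (C ∨ ¬A))) ∨ A)) = max(0, 0.8) = 0.8
((A → ((B ∧ D) → ¬B)) ∨ (((B ∧ D) → ¬D) ∨ (((D ∨ D) ∨ (D ∧ (C ∨ ¬A))) ∨ A))) = max(0, 0.8) = 0.8

0.80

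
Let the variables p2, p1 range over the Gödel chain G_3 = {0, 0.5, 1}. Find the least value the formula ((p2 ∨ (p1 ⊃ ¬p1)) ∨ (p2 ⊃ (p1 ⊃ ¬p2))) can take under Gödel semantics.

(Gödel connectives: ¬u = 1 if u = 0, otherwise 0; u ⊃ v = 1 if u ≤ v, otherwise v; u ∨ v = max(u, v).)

0.50

The minimum is attained at p2 = 0.5, p1 = 0.5:
  ¬p1: Gödel ¬ of 0.5 = 0 (operand ≠ 0)
  (p1 ⊃ ¬p1): 0.5 > 0, so result = 0
  (p2 ∨ (p1 ⊃ ¬p1)) = max(0.5, 0) = 0.5
  ¬p2: Gödel ¬ of 0.5 = 0 (operand ≠ 0)
  (p1 ⊃ ¬p2): 0.5 > 0, so result = 0
  (p2 ⊃ (p1 ⊃ ¬p2)): 0.5 > 0, so result = 0
  ((p2 ∨ (p1 ⊃ ¬p1)) ∨ (p2 ⊃ (p1 ⊃ ¬p2))) = max(0.5, 0) = 0.5
Checking all 9 assignments confirms none give a value below 0.50.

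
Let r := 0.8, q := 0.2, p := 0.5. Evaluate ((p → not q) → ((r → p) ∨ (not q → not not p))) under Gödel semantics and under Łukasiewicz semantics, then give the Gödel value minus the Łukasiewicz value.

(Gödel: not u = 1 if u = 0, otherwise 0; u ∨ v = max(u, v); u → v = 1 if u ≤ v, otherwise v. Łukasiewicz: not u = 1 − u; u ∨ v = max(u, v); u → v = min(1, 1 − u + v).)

0.30

Gödel evaluation:
  not q: Gödel ¬ of 0.2 = 0 (operand ≠ 0)
  (p → not q): 0.5 > 0, so result = 0
  (r → p): 0.8 > 0.5, so result = 0.5
  not q: Gödel ¬ of 0.2 = 0 (operand ≠ 0)
  not p: Gödel ¬ of 0.5 = 0 (operand ≠ 0)
  not not p: Gödel ¬ of 0 = 1 (operand is 0)
  (not q → not not p): 0 ≤ 1, so result = 1
  ((r → p) ∨ (not q → not not p)) = max(0.5, 1) = 1
  ((p → not q) → ((r → p) ∨ (not q → not not p))): 0 ≤ 1, so result = 1
  Gödel value = 1
Łukasiewicz evaluation:
  not q: Łukasiewicz ¬ gives 1 − 0.2 = 0.8
  (p → not q): min(1, 1 − 0.5 + 0.8) = 1
  (r → p): min(1, 1 − 0.8 + 0.5) = 0.7
  not q: Łukasiewicz ¬ gives 1 − 0.2 = 0.8
  not p: Łukasiewicz ¬ gives 1 − 0.5 = 0.5
  not not p: Łukasiewicz ¬ gives 1 − 0.5 = 0.5
  (not q → not not p): min(1, 1 − 0.8 + 0.5) = 0.7
  ((r → p) ∨ (not q → not not p)) = max(0.7, 0.7) = 0.7
  ((p → not q) → ((r → p) ∨ (not q → not not p))): min(1, 1 − 1 + 0.7) = 0.7
  Łukasiewicz value = 0.7
Difference: 1 − 0.7 = 0.30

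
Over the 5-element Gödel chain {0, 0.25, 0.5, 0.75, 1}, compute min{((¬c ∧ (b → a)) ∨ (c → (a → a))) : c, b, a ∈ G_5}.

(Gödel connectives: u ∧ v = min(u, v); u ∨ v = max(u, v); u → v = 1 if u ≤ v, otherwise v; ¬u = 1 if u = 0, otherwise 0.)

Every assignment gives 1. For instance at c = 0, b = 0, a = 0:
  ¬c: Gödel ¬ of 0 = 1 (operand is 0)
  (b → a): 0 ≤ 0, so result = 1
  (¬c ∧ (b → a)) = min(1, 1) = 1
  (a → a): 0 ≤ 0, so result = 1
  (c → (a → a)): 0 ≤ 1, so result = 1
  ((¬c ∧ (b → a)) ∨ (c → (a → a))) = max(1, 1) = 1
All 125 assignments give value 1 — the formula is a G_5-tautology.

1.00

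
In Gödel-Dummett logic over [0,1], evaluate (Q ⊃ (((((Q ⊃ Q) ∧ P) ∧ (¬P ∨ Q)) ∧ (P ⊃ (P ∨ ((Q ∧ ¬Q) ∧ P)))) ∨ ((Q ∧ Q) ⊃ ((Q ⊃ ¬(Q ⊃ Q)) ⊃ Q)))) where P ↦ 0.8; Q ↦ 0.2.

(Q ⊃ Q): 0.2 ≤ 0.2, so result = 1
((Q ⊃ Q) ∧ P) = min(1, 0.8) = 0.8
¬P: Gödel ¬ of 0.8 = 0 (operand ≠ 0)
(¬P ∨ Q) = max(0, 0.2) = 0.2
(((Q ⊃ Q) ∧ P) ∧ (¬P ∨ Q)) = min(0.8, 0.2) = 0.2
¬Q: Gödel ¬ of 0.2 = 0 (operand ≠ 0)
(Q ∧ ¬Q) = min(0.2, 0) = 0
((Q ∧ ¬Q) ∧ P) = min(0, 0.8) = 0
(P ∨ ((Q ∧ ¬Q) ∧ P)) = max(0.8, 0) = 0.8
(P ⊃ (P ∨ ((Q ∧ ¬Q) ∧ P))): 0.8 ≤ 0.8, so result = 1
((((Q ⊃ Q) ∧ P) ∧ (¬P ∨ Q)) ∧ (P ⊃ (P ∨ ((Q ∧ ¬Q) ∧ P)))) = min(0.2, 1) = 0.2
(Q ∧ Q) = min(0.2, 0.2) = 0.2
(Q ⊃ Q): 0.2 ≤ 0.2, so result = 1
¬(Q ⊃ Q): Gödel ¬ of 1 = 0 (operand ≠ 0)
(Q ⊃ ¬(Q ⊃ Q)): 0.2 > 0, so result = 0
((Q ⊃ ¬(Q ⊃ Q)) ⊃ Q): 0 ≤ 0.2, so result = 1
((Q ∧ Q) ⊃ ((Q ⊃ ¬(Q ⊃ Q)) ⊃ Q)): 0.2 ≤ 1, so result = 1
(((((Q ⊃ Q) ∧ P) ∧ (¬P ∨ Q)) ∧ (P ⊃ (P ∨ ((Q ∧ ¬Q) ∧ P)))) ∨ ((Q ∧ Q) ⊃ ((Q ⊃ ¬(Q ⊃ Q)) ⊃ Q))) = max(0.2, 1) = 1
(Q ⊃ (((((Q ⊃ Q) ∧ P) ∧ (¬P ∨ Q)) ∧ (P ⊃ (P ∨ ((Q ∧ ¬Q) ∧ P)))) ∨ ((Q ∧ Q) ⊃ ((Q ⊃ ¬(Q ⊃ Q)) ⊃ Q)))): 0.2 ≤ 1, so result = 1

1.00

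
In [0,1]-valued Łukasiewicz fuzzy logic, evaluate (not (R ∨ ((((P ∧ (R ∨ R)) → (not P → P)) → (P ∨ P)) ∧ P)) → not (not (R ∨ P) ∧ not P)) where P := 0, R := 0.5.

(R ∨ R) = max(0.5, 0.5) = 0.5
(P ∧ (R ∨ R)) = min(0, 0.5) = 0
not P: Łukasiewicz ¬ gives 1 − 0 = 1
(not P → P): min(1, 1 − 1 + 0) = 0
((P ∧ (R ∨ R)) → (not P → P)): min(1, 1 − 0 + 0) = 1
(P ∨ P) = max(0, 0) = 0
(((P ∧ (R ∨ R)) → (not P → P)) → (P ∨ P)): min(1, 1 − 1 + 0) = 0
((((P ∧ (R ∨ R)) → (not P → P)) → (P ∨ P)) ∧ P) = min(0, 0) = 0
(R ∨ ((((P ∧ (R ∨ R)) → (not P → P)) → (P ∨ P)) ∧ P)) = max(0.5, 0) = 0.5
not (R ∨ ((((P ∧ (R ∨ R)) → (not P → P)) → (P ∨ P)) ∧ P)): Łukasiewicz ¬ gives 1 − 0.5 = 0.5
(R ∨ P) = max(0.5, 0) = 0.5
not (R ∨ P): Łukasiewicz ¬ gives 1 − 0.5 = 0.5
not P: Łukasiewicz ¬ gives 1 − 0 = 1
(not (R ∨ P) ∧ not P) = min(0.5, 1) = 0.5
not (not (R ∨ P) ∧ not P): Łukasiewicz ¬ gives 1 − 0.5 = 0.5
(not (R ∨ ((((P ∧ (R ∨ R)) → (not P → P)) → (P ∨ P)) ∧ P)) → not (not (R ∨ P) ∧ not P)): min(1, 1 − 0.5 + 0.5) = 1

1.00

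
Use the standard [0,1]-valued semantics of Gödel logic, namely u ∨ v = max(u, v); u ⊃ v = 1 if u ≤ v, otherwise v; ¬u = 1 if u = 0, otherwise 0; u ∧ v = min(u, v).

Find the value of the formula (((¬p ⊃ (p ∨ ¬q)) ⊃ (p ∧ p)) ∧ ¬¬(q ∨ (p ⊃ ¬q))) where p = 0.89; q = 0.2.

0.89

¬p: Gödel ¬ of 0.89 = 0 (operand ≠ 0)
¬q: Gödel ¬ of 0.2 = 0 (operand ≠ 0)
(p ∨ ¬q) = max(0.89, 0) = 0.89
(¬p ⊃ (p ∨ ¬q)): 0 ≤ 0.89, so result = 1
(p ∧ p) = min(0.89, 0.89) = 0.89
((¬p ⊃ (p ∨ ¬q)) ⊃ (p ∧ p)): 1 > 0.89, so result = 0.89
¬q: Gödel ¬ of 0.2 = 0 (operand ≠ 0)
(p ⊃ ¬q): 0.89 > 0, so result = 0
(q ∨ (p ⊃ ¬q)) = max(0.2, 0) = 0.2
¬(q ∨ (p ⊃ ¬q)): Gödel ¬ of 0.2 = 0 (operand ≠ 0)
¬¬(q ∨ (p ⊃ ¬q)): Gödel ¬ of 0 = 1 (operand is 0)
(((¬p ⊃ (p ∨ ¬q)) ⊃ (p ∧ p)) ∧ ¬¬(q ∨ (p ⊃ ¬q))) = min(0.89, 1) = 0.89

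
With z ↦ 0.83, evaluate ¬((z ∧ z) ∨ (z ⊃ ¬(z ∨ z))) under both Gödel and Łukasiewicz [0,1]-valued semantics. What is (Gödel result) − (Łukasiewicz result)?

Gödel evaluation:
  (z ∧ z) = min(0.83, 0.83) = 0.83
  (z ∨ z) = max(0.83, 0.83) = 0.83
  ¬(z ∨ z): Gödel ¬ of 0.83 = 0 (operand ≠ 0)
  (z ⊃ ¬(z ∨ z)): 0.83 > 0, so result = 0
  ((z ∧ z) ∨ (z ⊃ ¬(z ∨ z))) = max(0.83, 0) = 0.83
  ¬((z ∧ z) ∨ (z ⊃ ¬(z ∨ z))): Gödel ¬ of 0.83 = 0 (operand ≠ 0)
  Gödel value = 0
Łukasiewicz evaluation:
  (z ∧ z) = min(0.83, 0.83) = 0.83
  (z ∨ z) = max(0.83, 0.83) = 0.83
  ¬(z ∨ z): Łukasiewicz ¬ gives 1 − 0.83 = 0.17
  (z ⊃ ¬(z ∨ z)): min(1, 1 − 0.83 + 0.17) = 0.34
  ((z ∧ z) ∨ (z ⊃ ¬(z ∨ z))) = max(0.83, 0.34) = 0.83
  ¬((z ∧ z) ∨ (z ⊃ ¬(z ∨ z))): Łukasiewicz ¬ gives 1 − 0.83 = 0.17
  Łukasiewicz value = 0.17
Difference: 0 − 0.17 = -0.17

-0.17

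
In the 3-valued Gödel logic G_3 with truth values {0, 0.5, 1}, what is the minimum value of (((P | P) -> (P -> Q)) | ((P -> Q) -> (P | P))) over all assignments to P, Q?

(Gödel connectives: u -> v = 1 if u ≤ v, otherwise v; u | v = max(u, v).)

1.00

Every assignment gives 1. For instance at P = 0, Q = 0:
  (P | P) = max(0, 0) = 0
  (P -> Q): 0 ≤ 0, so result = 1
  ((P | P) -> (P -> Q)): 0 ≤ 1, so result = 1
  (P -> Q): 0 ≤ 0, so result = 1
  (P | P) = max(0, 0) = 0
  ((P -> Q) -> (P | P)): 1 > 0, so result = 0
  (((P | P) -> (P -> Q)) | ((P -> Q) -> (P | P))) = max(1, 0) = 1
All 9 assignments give value 1 — the formula is a G_3-tautology.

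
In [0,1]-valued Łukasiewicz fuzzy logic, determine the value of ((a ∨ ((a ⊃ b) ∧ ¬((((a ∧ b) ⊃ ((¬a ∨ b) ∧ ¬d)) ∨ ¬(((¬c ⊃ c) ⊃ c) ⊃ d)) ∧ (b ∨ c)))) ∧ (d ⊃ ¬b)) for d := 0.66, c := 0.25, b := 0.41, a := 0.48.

0.59

(a ⊃ b): min(1, 1 − 0.48 + 0.41) = 0.93
(a ∧ b) = min(0.48, 0.41) = 0.41
¬a: Łukasiewicz ¬ gives 1 − 0.48 = 0.52
(¬a ∨ b) = max(0.52, 0.41) = 0.52
¬d: Łukasiewicz ¬ gives 1 − 0.66 = 0.34
((¬a ∨ b) ∧ ¬d) = min(0.52, 0.34) = 0.34
((a ∧ b) ⊃ ((¬a ∨ b) ∧ ¬d)): min(1, 1 − 0.41 + 0.34) = 0.93
¬c: Łukasiewicz ¬ gives 1 − 0.25 = 0.75
(¬c ⊃ c): min(1, 1 − 0.75 + 0.25) = 0.5
((¬c ⊃ c) ⊃ c): min(1, 1 − 0.5 + 0.25) = 0.75
(((¬c ⊃ c) ⊃ c) ⊃ d): min(1, 1 − 0.75 + 0.66) = 0.91
¬(((¬c ⊃ c) ⊃ c) ⊃ d): Łukasiewicz ¬ gives 1 − 0.91 = 0.09
(((a ∧ b) ⊃ ((¬a ∨ b) ∧ ¬d)) ∨ ¬(((¬c ⊃ c) ⊃ c) ⊃ d)) = max(0.93, 0.09) = 0.93
(b ∨ c) = max(0.41, 0.25) = 0.41
((((a ∧ b) ⊃ ((¬a ∨ b) ∧ ¬d)) ∨ ¬(((¬c ⊃ c) ⊃ c) ⊃ d)) ∧ (b ∨ c)) = min(0.93, 0.41) = 0.41
¬((((a ∧ b) ⊃ ((¬a ∨ b) ∧ ¬d)) ∨ ¬(((¬c ⊃ c) ⊃ c) ⊃ d)) ∧ (b ∨ c)): Łukasiewicz ¬ gives 1 − 0.41 = 0.59
((a ⊃ b) ∧ ¬((((a ∧ b) ⊃ ((¬a ∨ b) ∧ ¬d)) ∨ ¬(((¬c ⊃ c) ⊃ c) ⊃ d)) ∧ (b ∨ c))) = min(0.93, 0.59) = 0.59
(a ∨ ((a ⊃ b) ∧ ¬((((a ∧ b) ⊃ ((¬a ∨ b) ∧ ¬d)) ∨ ¬(((¬c ⊃ c) ⊃ c) ⊃ d)) ∧ (b ∨ c)))) = max(0.48, 0.59) = 0.59
¬b: Łukasiewicz ¬ gives 1 − 0.41 = 0.59
(d ⊃ ¬b): min(1, 1 − 0.66 + 0.59) = 0.93
((a ∨ ((a ⊃ b) ∧ ¬((((a ∧ b) ⊃ ((¬a ∨ b) ∧ ¬d)) ∨ ¬(((¬c ⊃ c) ⊃ c) ⊃ d)) ∧ (b ∨ c)))) ∧ (d ⊃ ¬b)) = min(0.59, 0.93) = 0.59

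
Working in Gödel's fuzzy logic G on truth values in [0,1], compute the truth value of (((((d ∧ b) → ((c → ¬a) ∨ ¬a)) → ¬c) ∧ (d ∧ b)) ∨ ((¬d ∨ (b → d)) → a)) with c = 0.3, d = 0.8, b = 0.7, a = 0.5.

0.70

(d ∧ b) = min(0.8, 0.7) = 0.7
¬a: Gödel ¬ of 0.5 = 0 (operand ≠ 0)
(c → ¬a): 0.3 > 0, so result = 0
¬a: Gödel ¬ of 0.5 = 0 (operand ≠ 0)
((c → ¬a) ∨ ¬a) = max(0, 0) = 0
((d ∧ b) → ((c → ¬a) ∨ ¬a)): 0.7 > 0, so result = 0
¬c: Gödel ¬ of 0.3 = 0 (operand ≠ 0)
(((d ∧ b) → ((c → ¬a) ∨ ¬a)) → ¬c): 0 ≤ 0, so result = 1
(d ∧ b) = min(0.8, 0.7) = 0.7
((((d ∧ b) → ((c → ¬a) ∨ ¬a)) → ¬c) ∧ (d ∧ b)) = min(1, 0.7) = 0.7
¬d: Gödel ¬ of 0.8 = 0 (operand ≠ 0)
(b → d): 0.7 ≤ 0.8, so result = 1
(¬d ∨ (b → d)) = max(0, 1) = 1
((¬d ∨ (b → d)) → a): 1 > 0.5, so result = 0.5
(((((d ∧ b) → ((c → ¬a) ∨ ¬a)) → ¬c) ∧ (d ∧ b)) ∨ ((¬d ∨ (b → d)) → a)) = max(0.7, 0.5) = 0.7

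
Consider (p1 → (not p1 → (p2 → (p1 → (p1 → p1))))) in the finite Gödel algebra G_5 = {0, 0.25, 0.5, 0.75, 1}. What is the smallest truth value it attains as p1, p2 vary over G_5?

Every assignment gives 1. For instance at p1 = 0, p2 = 0:
  not p1: Gödel ¬ of 0 = 1 (operand is 0)
  (p1 → p1): 0 ≤ 0, so result = 1
  (p1 → (p1 → p1)): 0 ≤ 1, so result = 1
  (p2 → (p1 → (p1 → p1))): 0 ≤ 1, so result = 1
  (not p1 → (p2 → (p1 → (p1 → p1)))): 1 ≤ 1, so result = 1
  (p1 → (not p1 → (p2 → (p1 → (p1 → p1))))): 0 ≤ 1, so result = 1
All 25 assignments give value 1 — the formula is a G_5-tautology.

1.00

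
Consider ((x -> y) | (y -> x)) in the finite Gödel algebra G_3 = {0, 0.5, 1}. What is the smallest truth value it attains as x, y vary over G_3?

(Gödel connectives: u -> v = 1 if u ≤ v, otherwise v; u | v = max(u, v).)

1.00

Every assignment gives 1. For instance at x = 0, y = 0:
  (x -> y): 0 ≤ 0, so result = 1
  (y -> x): 0 ≤ 0, so result = 1
  ((x -> y) | (y -> x)) = max(1, 1) = 1
All 9 assignments give value 1 — the formula is a G_3-tautology.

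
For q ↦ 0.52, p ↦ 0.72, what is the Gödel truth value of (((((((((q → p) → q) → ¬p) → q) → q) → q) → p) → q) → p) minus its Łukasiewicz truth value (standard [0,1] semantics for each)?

Gödel evaluation:
  (q → p): 0.52 ≤ 0.72, so result = 1
  ((q → p) → q): 1 > 0.52, so result = 0.52
  ¬p: Gödel ¬ of 0.72 = 0 (operand ≠ 0)
  (((q → p) → q) → ¬p): 0.52 > 0, so result = 0
  ((((q → p) → q) → ¬p) → q): 0 ≤ 0.52, so result = 1
  (((((q → p) → q) → ¬p) → q) → q): 1 > 0.52, so result = 0.52
  ((((((q → p) → q) → ¬p) → q) → q) → q): 0.52 ≤ 0.52, so result = 1
  (((((((q → p) → q) → ¬p) → q) → q) → q) → p): 1 > 0.72, so result = 0.72
  ((((((((q → p) → q) → ¬p) → q) → q) → q) → p) → q): 0.72 > 0.52, so result = 0.52
  (((((((((q → p) → q) → ¬p) → q) → q) → q) → p) → q) → p): 0.52 ≤ 0.72, so result = 1
  Gödel value = 1
Łukasiewicz evaluation:
  (q → p): min(1, 1 − 0.52 + 0.72) = 1
  ((q → p) → q): min(1, 1 − 1 + 0.52) = 0.52
  ¬p: Łukasiewicz ¬ gives 1 − 0.72 = 0.28
  (((q → p) → q) → ¬p): min(1, 1 − 0.52 + 0.28) = 0.76
  ((((q → p) → q) → ¬p) → q): min(1, 1 − 0.76 + 0.52) = 0.76
  (((((q → p) → q) → ¬p) → q) → q): min(1, 1 − 0.76 + 0.52) = 0.76
  ((((((q → p) → q) → ¬p) → q) → q) → q): min(1, 1 − 0.76 + 0.52) = 0.76
  (((((((q → p) → q) → ¬p) → q) → q) → q) → p): min(1, 1 − 0.76 + 0.72) = 0.96
  ((((((((q → p) → q) → ¬p) → q) → q) → q) → p) → q): min(1, 1 − 0.96 + 0.52) = 0.56
  (((((((((q → p) → q) → ¬p) → q) → q) → q) → p) → q) → p): min(1, 1 − 0.56 + 0.72) = 1
  Łukasiewicz value = 1
Difference: 1 − 1 = 0.00

0.00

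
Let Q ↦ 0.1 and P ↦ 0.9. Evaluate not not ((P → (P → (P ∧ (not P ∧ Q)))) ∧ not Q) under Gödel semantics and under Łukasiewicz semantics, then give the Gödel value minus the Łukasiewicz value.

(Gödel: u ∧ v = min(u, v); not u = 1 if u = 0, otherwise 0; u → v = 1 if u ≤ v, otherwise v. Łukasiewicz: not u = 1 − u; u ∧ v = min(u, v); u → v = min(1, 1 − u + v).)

-0.30

Gödel evaluation:
  not P: Gödel ¬ of 0.9 = 0 (operand ≠ 0)
  (not P ∧ Q) = min(0, 0.1) = 0
  (P ∧ (not P ∧ Q)) = min(0.9, 0) = 0
  (P → (P ∧ (not P ∧ Q))): 0.9 > 0, so result = 0
  (P → (P → (P ∧ (not P ∧ Q)))): 0.9 > 0, so result = 0
  not Q: Gödel ¬ of 0.1 = 0 (operand ≠ 0)
  ((P → (P → (P ∧ (not P ∧ Q)))) ∧ not Q) = min(0, 0) = 0
  not ((P → (P → (P ∧ (not P ∧ Q)))) ∧ not Q): Gödel ¬ of 0 = 1 (operand is 0)
  not not ((P → (P → (P ∧ (not P ∧ Q)))) ∧ not Q): Gödel ¬ of 1 = 0 (operand ≠ 0)
  Gödel value = 0
Łukasiewicz evaluation:
  not P: Łukasiewicz ¬ gives 1 − 0.9 = 0.1
  (not P ∧ Q) = min(0.1, 0.1) = 0.1
  (P ∧ (not P ∧ Q)) = min(0.9, 0.1) = 0.1
  (P → (P ∧ (not P ∧ Q))): min(1, 1 − 0.9 + 0.1) = 0.2
  (P → (P → (P ∧ (not P ∧ Q)))): min(1, 1 − 0.9 + 0.2) = 0.3
  not Q: Łukasiewicz ¬ gives 1 − 0.1 = 0.9
  ((P → (P → (P ∧ (not P ∧ Q)))) ∧ not Q) = min(0.3, 0.9) = 0.3
  not ((P → (P → (P ∧ (not P ∧ Q)))) ∧ not Q): Łukasiewicz ¬ gives 1 − 0.3 = 0.7
  not not ((P → (P → (P ∧ (not P ∧ Q)))) ∧ not Q): Łukasiewicz ¬ gives 1 − 0.7 = 0.3
  Łukasiewicz value = 0.3
Difference: 0 − 0.3 = -0.30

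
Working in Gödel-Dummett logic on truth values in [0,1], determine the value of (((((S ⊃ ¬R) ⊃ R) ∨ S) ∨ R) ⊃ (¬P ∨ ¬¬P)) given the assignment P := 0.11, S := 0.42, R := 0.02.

¬R: Gödel ¬ of 0.02 = 0 (operand ≠ 0)
(S ⊃ ¬R): 0.42 > 0, so result = 0
((S ⊃ ¬R) ⊃ R): 0 ≤ 0.02, so result = 1
(((S ⊃ ¬R) ⊃ R) ∨ S) = max(1, 0.42) = 1
((((S ⊃ ¬R) ⊃ R) ∨ S) ∨ R) = max(1, 0.02) = 1
¬P: Gödel ¬ of 0.11 = 0 (operand ≠ 0)
¬P: Gödel ¬ of 0.11 = 0 (operand ≠ 0)
¬¬P: Gödel ¬ of 0 = 1 (operand is 0)
(¬P ∨ ¬¬P) = max(0, 1) = 1
(((((S ⊃ ¬R) ⊃ R) ∨ S) ∨ R) ⊃ (¬P ∨ ¬¬P)): 1 ≤ 1, so result = 1

1.00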